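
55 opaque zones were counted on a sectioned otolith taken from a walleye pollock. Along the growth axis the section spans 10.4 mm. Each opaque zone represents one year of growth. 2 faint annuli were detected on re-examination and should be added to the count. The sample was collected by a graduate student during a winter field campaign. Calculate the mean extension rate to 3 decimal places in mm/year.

Adjusted count: 55 + 2 = 57 opaque zones.
10.4 mm over 57 years gives 10.4 / 57 ≈ 0.182 mm/year.

0.182 mm/year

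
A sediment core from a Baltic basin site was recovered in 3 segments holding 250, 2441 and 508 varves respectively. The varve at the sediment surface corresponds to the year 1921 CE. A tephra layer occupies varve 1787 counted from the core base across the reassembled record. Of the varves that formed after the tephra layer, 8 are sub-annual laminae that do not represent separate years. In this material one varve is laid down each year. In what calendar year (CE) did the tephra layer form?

517 CE

Total varves = 250 + 2441 + 508 = 3199.
3199 − 1787 = 1412 varves lie beyond the tephra layer toward the sediment surface.
1412 − 8 false = 1404 true varves after the tephra layer.
Counting back 1404 years from 1921 CE places the tephra layer in 1921 − 1404 = 517 CE.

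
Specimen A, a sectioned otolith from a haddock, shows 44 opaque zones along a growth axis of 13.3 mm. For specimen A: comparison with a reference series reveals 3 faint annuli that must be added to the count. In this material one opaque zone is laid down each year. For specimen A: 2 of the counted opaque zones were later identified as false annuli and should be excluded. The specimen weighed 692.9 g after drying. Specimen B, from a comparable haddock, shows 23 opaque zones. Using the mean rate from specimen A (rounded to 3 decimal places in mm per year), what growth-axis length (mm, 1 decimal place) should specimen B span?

Specimen A: after corrections the count is 44 − 2 + 3 = 45 opaque zones.
A: Mean rate = 13.3 mm / 45 years ≈ 0.296 mm per year.
For B, 0.296 mm/year × 23 years = 6.8 mm.

6.8 mm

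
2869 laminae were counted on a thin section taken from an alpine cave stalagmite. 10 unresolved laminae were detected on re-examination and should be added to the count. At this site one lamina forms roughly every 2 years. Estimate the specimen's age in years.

Correcting the raw count gives 2869 + 10 = 2879 true laminae.
Multiplying by 2 years per lamina: 2879 × 2 = 5758 years.

5758 years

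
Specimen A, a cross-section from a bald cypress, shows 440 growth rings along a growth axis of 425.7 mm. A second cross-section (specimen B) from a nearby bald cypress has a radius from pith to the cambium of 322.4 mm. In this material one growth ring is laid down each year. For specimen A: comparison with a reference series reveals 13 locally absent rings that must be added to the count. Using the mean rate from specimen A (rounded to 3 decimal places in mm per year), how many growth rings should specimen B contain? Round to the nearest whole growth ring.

343 growth rings

Specimen A: adjusted count: 440 + 13 = 453 growth rings.
A: Mean rate = 425.7 mm / 453 years ≈ 0.940 mm/year.
B spans 322.4 / 0.940 = 342.98 years ≈ 343 growth rings.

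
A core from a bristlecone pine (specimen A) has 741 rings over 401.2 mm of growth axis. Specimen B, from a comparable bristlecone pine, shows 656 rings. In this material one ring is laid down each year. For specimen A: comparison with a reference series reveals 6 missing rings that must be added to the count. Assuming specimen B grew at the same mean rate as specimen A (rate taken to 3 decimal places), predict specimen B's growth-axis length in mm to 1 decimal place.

352.3 mm

Specimen A: after corrections the count is 741 + 6 = 747 rings.
A: Mean rate = 401.2 mm / 747 years ≈ 0.537 mm/year.
For B, 0.537 mm/year × 656 years = 352.3 mm.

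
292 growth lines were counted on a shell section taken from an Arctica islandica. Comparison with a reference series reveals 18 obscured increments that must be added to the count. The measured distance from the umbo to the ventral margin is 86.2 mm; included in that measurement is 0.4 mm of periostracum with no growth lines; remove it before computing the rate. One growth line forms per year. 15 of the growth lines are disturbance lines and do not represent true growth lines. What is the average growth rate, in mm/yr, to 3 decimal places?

True growth line count = 292 − 15 + 18 = 295.
The growth record spans 86.2 − 0.4 = 85.8 mm.
Extension rate ≈ 85.8 / 295 = 0.291 mm/yr.

0.291 mm/yr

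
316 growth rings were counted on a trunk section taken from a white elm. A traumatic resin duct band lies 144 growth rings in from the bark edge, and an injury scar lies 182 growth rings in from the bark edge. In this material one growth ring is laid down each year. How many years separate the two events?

38 years

182 − 144 = 38 growth rings lie between the two events.
One growth ring per year makes the interval 38 years.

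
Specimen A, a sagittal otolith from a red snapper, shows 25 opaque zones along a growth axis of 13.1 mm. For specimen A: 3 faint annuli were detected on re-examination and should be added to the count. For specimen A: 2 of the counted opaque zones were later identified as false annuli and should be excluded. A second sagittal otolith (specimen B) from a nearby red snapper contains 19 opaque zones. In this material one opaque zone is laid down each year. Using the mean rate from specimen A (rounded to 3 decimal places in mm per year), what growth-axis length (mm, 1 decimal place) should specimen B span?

9.6 mm

Specimen A: adjusted count: 25 − 2 + 3 = 26 opaque zones.
A: Extension rate ≈ 13.1 / 26 = 0.504 mm/yr.
For B, 0.504 mm/year × 19 years = 9.6 mm.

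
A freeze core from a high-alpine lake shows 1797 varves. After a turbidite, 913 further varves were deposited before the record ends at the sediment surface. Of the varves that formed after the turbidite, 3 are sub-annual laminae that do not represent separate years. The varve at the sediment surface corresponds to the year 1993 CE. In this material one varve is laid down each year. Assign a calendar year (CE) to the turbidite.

1083 CE

There are 913 varves younger than the turbidite.
Removing the 3 false varves leaves 913 − 3 = 910 true varves beyond the turbidite.
1993 − 910 = 1083 CE.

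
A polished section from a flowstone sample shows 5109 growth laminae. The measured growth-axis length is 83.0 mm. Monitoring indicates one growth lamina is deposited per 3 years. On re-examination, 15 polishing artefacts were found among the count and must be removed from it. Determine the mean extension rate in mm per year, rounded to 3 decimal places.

0.005 mm per year

Correcting the raw count gives 5109 − 15 = 5094 true growth laminae.
Multiplying by 3 years per growth lamina: 5094 × 3 = 15282 years.
Mean rate = 83.0 mm / 15282 years ≈ 0.005 mm per year.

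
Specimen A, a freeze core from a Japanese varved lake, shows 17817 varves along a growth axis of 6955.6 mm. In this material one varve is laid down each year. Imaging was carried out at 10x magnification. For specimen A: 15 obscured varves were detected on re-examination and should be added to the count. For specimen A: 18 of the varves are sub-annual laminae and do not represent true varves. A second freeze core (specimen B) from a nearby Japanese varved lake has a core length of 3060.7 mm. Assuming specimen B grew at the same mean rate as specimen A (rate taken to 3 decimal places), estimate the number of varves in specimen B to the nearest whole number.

7848 varves

Specimen A: true varve count = 17817 − 18 + 15 = 17814.
A: 6955.6 mm over 17814 years gives 6955.6 / 17814 ≈ 0.390 mm/yr.
For B, 3060.7 / 0.390 = 7847.95 years ≈ 7848 varves.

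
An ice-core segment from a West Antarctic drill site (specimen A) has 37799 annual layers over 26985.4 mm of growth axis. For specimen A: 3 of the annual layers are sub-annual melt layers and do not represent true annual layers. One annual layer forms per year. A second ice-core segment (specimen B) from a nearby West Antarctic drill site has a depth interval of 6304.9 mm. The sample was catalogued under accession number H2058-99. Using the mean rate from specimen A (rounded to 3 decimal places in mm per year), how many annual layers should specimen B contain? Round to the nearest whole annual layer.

8830 annual layers

Specimen A: after corrections the count is 37799 − 3 = 37796 annual layers.
A: Mean rate = 26985.4 mm / 37796 years ≈ 0.714 mm/yr.
B spans 6304.9 / 0.714 = 8830.39 years ≈ 8830 annual layers.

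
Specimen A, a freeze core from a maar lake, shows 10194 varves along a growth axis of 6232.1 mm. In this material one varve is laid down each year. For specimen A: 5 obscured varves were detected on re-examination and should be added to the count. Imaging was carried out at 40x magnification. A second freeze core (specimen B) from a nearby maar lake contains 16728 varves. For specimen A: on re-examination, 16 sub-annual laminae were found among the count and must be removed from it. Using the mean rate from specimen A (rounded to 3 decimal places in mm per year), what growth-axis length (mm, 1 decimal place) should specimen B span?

Specimen A: correcting the raw count gives 10194 − 16 + 5 = 10183 true varves.
A: Mean rate = 6232.1 mm / 10183 years ≈ 0.612 mm per year.
For B, 0.612 mm/year × 16728 years = 10237.5 mm.

10237.5 mm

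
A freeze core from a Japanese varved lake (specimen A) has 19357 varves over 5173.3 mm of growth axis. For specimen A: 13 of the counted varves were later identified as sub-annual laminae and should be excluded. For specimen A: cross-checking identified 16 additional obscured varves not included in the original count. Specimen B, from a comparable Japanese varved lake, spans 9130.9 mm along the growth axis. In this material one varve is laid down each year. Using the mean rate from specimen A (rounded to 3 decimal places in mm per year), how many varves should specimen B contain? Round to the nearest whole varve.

34198 varves

Specimen A: correcting the raw count gives 19357 − 13 + 16 = 19360 true varves.
A: 5173.3 mm over 19360 years gives 5173.3 / 19360 ≈ 0.267 mm/yr.
B spans 9130.9 / 0.267 = 34198.13 years ≈ 34198 varves.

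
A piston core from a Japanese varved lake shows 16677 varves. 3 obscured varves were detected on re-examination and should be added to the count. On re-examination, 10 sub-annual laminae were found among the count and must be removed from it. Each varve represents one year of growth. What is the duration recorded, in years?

16670 yr

Correcting the raw count gives 16677 − 10 + 3 = 16670 true varves.
With a one-to-one varve periodicity this is 16670 years.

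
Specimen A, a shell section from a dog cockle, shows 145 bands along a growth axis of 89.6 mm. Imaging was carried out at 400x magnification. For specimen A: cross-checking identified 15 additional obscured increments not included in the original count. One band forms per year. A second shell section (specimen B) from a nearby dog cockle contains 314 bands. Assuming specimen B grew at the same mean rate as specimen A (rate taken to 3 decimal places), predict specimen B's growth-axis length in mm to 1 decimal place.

175.8 mm

Specimen A: adjusted count: 145 + 15 = 160 bands.
A: 89.6 mm over 160 years gives 89.6 / 160 ≈ 0.560 mm/yr.
B's length ≈ 0.560 × 314 = 175.8 mm.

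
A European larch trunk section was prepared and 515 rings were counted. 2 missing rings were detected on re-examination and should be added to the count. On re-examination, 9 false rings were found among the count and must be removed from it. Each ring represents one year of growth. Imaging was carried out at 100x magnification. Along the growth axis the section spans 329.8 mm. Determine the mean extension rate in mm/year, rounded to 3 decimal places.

Adjusted count: 515 − 9 + 2 = 508 rings.
329.8 mm over 508 years gives 329.8 / 508 ≈ 0.649 mm/year.

0.649 mm/year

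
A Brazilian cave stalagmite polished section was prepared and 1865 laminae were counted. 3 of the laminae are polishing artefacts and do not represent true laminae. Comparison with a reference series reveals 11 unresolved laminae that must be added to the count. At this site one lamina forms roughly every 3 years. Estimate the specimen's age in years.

Correcting the raw count gives 1865 − 3 + 11 = 1873 true laminae.
At 3 years per lamina, 1873 × 3 = 5619 years.

5619 yr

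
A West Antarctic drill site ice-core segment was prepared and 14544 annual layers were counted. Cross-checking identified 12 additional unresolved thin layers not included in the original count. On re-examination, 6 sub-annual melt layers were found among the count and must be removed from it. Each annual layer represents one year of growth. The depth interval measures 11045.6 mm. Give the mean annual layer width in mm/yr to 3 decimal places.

0.759 mm/yr

True annual layer count = 14544 − 6 + 12 = 14550.
Extension rate ≈ 11045.6 / 14550 = 0.759 mm/yr.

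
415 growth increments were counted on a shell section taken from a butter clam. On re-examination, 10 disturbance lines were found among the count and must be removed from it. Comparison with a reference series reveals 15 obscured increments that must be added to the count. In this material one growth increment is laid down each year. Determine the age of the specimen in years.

420 years

True growth increment count = 415 − 10 + 15 = 420.
One growth increment per year makes the duration 420 years.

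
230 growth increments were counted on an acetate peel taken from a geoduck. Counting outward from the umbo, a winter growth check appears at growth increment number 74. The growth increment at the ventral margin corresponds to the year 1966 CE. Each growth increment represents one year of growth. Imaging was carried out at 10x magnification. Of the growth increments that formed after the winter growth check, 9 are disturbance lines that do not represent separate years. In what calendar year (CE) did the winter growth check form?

1819 CE

Between growth increment 74 and the ventral margin there are 230 − 74 = 156 growth increments.
156 − 9 false = 147 true growth increments after the winter growth check.
1966 − 147 = 1819 CE.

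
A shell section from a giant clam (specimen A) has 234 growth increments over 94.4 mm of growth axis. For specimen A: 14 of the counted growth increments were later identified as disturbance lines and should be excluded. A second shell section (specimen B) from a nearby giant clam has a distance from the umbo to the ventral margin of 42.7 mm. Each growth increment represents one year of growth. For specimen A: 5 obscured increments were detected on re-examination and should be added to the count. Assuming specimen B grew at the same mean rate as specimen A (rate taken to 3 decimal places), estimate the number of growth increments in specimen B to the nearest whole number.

Specimen A: adjusted count: 234 − 14 + 5 = 225 growth increments.
A: Mean rate = 94.4 mm / 225 years ≈ 0.420 mm/yr.
B spans 42.7 / 0.420 = 101.67 years ≈ 102 growth increments.

102 growth increments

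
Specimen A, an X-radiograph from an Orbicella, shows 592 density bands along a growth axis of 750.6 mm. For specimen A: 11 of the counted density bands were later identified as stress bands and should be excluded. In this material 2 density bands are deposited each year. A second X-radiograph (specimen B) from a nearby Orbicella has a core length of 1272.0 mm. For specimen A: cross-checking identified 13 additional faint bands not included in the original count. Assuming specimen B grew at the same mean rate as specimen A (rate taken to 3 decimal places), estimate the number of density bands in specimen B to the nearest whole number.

Specimen A: after corrections the count is 592 − 11 + 13 = 594 density bands.
Specimen A: 594 density bands at 2 per year is 594 / 2 = 297 years.
A: Extension rate ≈ 750.6 / 297 = 2.527 mm/year.
B spans 1272.0 / 2.527 = 503.36 years; at 2 density bands per year that is 503.36 × 2 ≈ 1007 density bands.

1007 density bands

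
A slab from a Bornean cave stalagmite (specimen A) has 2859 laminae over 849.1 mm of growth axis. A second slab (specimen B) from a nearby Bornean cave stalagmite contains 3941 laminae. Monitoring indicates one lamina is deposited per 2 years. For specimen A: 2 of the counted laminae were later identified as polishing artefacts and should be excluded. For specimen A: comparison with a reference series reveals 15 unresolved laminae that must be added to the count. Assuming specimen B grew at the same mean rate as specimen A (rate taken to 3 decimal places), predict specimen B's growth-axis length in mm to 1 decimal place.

Specimen A: correcting the raw count gives 2859 − 2 + 15 = 2872 true laminae.
Specimen A: multiplying by 2 years per lamina: 2872 × 2 = 5744 years.
A: 849.1 mm over 5744 years gives 849.1 / 5744 ≈ 0.148 mm per year.
Specimen B: at 2 years per lamina, 3941 × 2 = 7882 years. For B, 0.148 mm/year × 7882 years = 1166.5 mm.

1166.5 mm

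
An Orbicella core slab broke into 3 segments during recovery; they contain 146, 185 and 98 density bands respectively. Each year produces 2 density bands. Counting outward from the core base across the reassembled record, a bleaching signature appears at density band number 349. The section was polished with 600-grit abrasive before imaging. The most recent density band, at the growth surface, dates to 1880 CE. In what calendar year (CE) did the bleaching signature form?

Total density bands = 146 + 185 + 98 = 429.
429 − 349 = 80 density bands lie beyond the bleaching signature toward the growth surface.
Dividing by 2 density bands per year: 80 / 2 = 40 years.
Counting back 40 years from 1880 CE places the bleaching signature in 1880 − 40 = 1840 CE.

1840 CE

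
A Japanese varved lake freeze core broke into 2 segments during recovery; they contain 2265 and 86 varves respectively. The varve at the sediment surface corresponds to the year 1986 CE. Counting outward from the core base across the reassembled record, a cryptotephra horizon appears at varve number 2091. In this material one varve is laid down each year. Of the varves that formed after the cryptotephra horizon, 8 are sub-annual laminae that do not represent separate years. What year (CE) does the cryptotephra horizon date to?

Total varves = 2265 + 86 = 2351.
The cryptotephra horizon sits at varve 2091 from the core base, so 2351 − 2091 = 260 varves formed after it.
Removing the 8 false varves leaves 260 − 8 = 252 true varves beyond the cryptotephra horizon.
The varve at the sediment surface is 1986 CE, so the cryptotephra horizon dates to 1986 − 252 = 1734 CE.

1734 CE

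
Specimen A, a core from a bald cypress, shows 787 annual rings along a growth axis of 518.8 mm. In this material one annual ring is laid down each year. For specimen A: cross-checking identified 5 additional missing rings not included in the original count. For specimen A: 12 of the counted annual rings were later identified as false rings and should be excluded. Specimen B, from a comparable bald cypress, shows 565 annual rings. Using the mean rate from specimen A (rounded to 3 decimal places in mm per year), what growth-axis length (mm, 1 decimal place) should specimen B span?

375.7 mm

Specimen A: after corrections the count is 787 − 12 + 5 = 780 annual rings.
A: 518.8 mm over 780 years gives 518.8 / 780 ≈ 0.665 mm per year.
For B, 0.665 mm/year × 565 years = 375.7 mm.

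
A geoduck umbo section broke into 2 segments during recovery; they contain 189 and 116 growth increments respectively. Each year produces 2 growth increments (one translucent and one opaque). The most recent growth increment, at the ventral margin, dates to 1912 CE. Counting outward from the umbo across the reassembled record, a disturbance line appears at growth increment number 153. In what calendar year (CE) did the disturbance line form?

1836 CE

Total growth increments = 189 + 116 = 305.
Between growth increment 153 and the ventral margin there are 305 − 153 = 152 growth increments.
Dividing by 2 growth increments per year: 152 / 2 = 76 years.
Counting back 76 years from 1912 CE places the disturbance line in 1912 − 76 = 1836 CE.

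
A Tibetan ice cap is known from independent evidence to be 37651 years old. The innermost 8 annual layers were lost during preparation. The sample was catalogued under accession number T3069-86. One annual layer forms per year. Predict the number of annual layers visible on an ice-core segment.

Expected annual layers over 37651 years: 37651.
Subtracting the 8 annual layers not captured gives 37651 − 8 = 37643 annual layers in the record.

37643 annual layers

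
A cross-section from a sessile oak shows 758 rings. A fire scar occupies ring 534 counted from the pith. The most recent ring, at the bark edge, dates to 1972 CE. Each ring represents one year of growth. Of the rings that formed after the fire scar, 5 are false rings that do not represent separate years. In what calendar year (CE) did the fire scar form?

The fire scar sits at ring 534 from the pith, so 758 − 534 = 224 rings formed after it.
Excluding 5 false rings: 224 − 5 = 219.
The ring at the bark edge is 1972 CE, so the fire scar dates to 1972 − 219 = 1753 CE.

1753 CE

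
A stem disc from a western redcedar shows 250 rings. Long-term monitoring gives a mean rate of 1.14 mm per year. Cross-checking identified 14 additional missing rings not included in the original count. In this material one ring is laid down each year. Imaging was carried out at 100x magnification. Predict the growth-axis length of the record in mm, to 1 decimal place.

301.0 mm

True ring count = 250 + 14 = 264.
Length ≈ 1.14 × 264 = 301.0 mm.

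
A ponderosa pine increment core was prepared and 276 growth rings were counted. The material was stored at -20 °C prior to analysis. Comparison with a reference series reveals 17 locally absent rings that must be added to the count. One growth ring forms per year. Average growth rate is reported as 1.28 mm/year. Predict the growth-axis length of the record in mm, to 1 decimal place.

375.0 mm

Adjusted count: 276 + 17 = 293 growth rings.
Predicted length = 1.28 mm/year × 293 years = 375.0 mm.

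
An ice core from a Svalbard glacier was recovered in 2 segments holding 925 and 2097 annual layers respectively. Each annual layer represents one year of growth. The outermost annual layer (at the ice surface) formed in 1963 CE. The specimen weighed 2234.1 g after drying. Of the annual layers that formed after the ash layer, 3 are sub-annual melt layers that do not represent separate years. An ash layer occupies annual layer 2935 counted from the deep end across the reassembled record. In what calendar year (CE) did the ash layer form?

Total annual layers = 925 + 2097 = 3022.
3022 − 2935 = 87 annual layers lie beyond the ash layer toward the ice surface.
Removing the 3 false annual layers leaves 87 − 3 = 84 true annual layers beyond the ash layer.
The annual layer at the ice surface is 1963 CE, so the ash layer dates to 1963 − 84 = 1879 CE.

1879 CE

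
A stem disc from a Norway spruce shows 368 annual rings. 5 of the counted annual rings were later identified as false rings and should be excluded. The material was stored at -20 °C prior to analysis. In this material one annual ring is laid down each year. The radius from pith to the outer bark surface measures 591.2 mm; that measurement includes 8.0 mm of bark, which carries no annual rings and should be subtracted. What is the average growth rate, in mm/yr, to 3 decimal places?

Correcting the raw count gives 368 − 5 = 363 true annual rings.
The growth record spans 591.2 − 8.0 = 583.2 mm.
583.2 mm over 363 years gives 583.2 / 363 ≈ 1.607 mm/yr.

1.607 mm/yr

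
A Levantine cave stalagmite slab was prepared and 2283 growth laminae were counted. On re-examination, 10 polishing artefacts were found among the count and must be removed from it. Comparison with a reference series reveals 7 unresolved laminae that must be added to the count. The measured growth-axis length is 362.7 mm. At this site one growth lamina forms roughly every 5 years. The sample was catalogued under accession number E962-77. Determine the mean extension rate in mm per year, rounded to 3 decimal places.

0.032 mm per year

True growth lamina count = 2283 − 10 + 7 = 2280.
2280 growth laminae at 5 years each span 2280 × 5 = 11400 years.
362.7 mm over 11400 years gives 362.7 / 11400 ≈ 0.032 mm per year.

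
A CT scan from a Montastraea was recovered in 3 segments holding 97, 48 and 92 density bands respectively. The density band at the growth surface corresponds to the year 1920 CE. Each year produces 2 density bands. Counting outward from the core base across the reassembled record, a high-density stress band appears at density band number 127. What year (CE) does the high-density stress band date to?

1865 CE

Total density bands = 97 + 48 + 92 = 237.
The high-density stress band sits at density band 127 from the core base, so 237 − 127 = 110 density bands formed after it.
Dividing by 2 density bands per year: 110 / 2 = 55 years.
The density band at the growth surface is 1920 CE, so the high-density stress band dates to 1920 − 55 = 1865 CE.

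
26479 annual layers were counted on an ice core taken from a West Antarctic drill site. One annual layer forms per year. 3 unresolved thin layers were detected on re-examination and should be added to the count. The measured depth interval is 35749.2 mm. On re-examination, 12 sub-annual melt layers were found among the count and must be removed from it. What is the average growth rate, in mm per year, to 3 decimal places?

True annual layer count = 26479 − 12 + 3 = 26470.
Mean rate = 35749.2 mm / 26470 years ≈ 1.351 mm per year.

1.351 mm per year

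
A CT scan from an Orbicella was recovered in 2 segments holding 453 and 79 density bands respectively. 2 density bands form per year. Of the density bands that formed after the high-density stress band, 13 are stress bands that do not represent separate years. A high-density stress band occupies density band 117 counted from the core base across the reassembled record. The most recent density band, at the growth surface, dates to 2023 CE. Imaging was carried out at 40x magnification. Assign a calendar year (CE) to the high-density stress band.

Total density bands = 453 + 79 = 532.
532 − 117 = 415 density bands lie beyond the high-density stress band toward the growth surface.
Removing the 13 false density bands leaves 415 − 13 = 402 true density bands beyond the high-density stress band.
402 density bands at 2 per year is 402 / 2 = 201 years.
2023 − 201 = 1822 CE.

1822 CE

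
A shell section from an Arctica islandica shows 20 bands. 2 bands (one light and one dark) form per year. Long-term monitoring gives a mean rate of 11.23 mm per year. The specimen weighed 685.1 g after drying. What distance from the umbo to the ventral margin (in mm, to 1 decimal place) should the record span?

Dividing by 2 bands per year: 20 / 2 = 10 years.
10 years at 11.23 mm/year gives 11.23 × 10 = 112.3 mm.

112.3 mm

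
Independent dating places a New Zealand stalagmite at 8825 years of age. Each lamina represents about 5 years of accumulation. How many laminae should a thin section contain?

One lamina every 5 years means 8825 / 5 = 1765 laminae.
So 1765 laminae should be present.

1765 laminae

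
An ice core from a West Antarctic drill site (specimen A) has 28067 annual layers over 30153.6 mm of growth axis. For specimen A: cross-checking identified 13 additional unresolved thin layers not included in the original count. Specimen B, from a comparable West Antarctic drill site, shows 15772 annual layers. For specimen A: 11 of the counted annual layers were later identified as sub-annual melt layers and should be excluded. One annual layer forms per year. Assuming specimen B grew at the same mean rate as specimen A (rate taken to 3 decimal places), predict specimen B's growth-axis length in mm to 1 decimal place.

16939.1 mm

Specimen A: adjusted count: 28067 − 11 + 13 = 28069 annual layers.
A: 30153.6 mm over 28069 years gives 30153.6 / 28069 ≈ 1.074 mm/year.
For B, 1.074 mm/year × 15772 years = 16939.1 mm.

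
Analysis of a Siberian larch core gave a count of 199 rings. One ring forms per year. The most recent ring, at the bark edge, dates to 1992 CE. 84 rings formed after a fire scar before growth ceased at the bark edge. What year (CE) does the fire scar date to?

84 rings formed after the fire scar.
Counting back 84 years from 1992 CE places the fire scar in 1992 − 84 = 1908 CE.

1908 CE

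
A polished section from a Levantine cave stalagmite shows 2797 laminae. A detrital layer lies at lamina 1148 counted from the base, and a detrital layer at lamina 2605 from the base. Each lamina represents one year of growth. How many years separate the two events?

2605 − 1148 = 1457 laminae lie between the two events.
One lamina per year makes the interval 1457 years.

1457 years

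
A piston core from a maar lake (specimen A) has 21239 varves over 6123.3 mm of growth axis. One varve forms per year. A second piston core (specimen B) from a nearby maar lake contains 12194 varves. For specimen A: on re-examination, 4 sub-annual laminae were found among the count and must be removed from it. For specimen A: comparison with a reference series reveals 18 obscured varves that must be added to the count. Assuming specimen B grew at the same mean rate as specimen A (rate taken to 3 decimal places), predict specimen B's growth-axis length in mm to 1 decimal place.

3511.9 mm

Specimen A: correcting the raw count gives 21239 − 4 + 18 = 21253 true varves.
A: 6123.3 mm over 21253 years gives 6123.3 / 21253 ≈ 0.288 mm per year.
For B, 0.288 mm/year × 12194 years = 3511.9 mm.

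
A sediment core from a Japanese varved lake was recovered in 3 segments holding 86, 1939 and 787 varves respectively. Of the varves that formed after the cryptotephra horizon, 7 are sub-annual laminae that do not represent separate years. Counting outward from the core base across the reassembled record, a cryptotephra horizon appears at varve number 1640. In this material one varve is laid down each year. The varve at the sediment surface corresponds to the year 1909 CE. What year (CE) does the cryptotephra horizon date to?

Total varves = 86 + 1939 + 787 = 2812.
Between varve 1640 and the sediment surface there are 2812 − 1640 = 1172 varves.
Removing the 7 false varves leaves 1172 − 7 = 1165 true varves beyond the cryptotephra horizon.
Counting back 1165 years from 1909 CE places the cryptotephra horizon in 1909 − 1165 = 744 CE.

744 CE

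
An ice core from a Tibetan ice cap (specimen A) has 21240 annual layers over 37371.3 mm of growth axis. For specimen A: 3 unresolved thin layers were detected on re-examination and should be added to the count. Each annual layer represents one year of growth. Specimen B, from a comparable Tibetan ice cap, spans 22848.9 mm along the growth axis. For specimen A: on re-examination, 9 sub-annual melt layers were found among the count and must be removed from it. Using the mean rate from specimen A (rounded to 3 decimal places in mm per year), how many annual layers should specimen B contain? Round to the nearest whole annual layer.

Specimen A: true annual layer count = 21240 − 9 + 3 = 21234.
A: Mean rate = 37371.3 mm / 21234 years ≈ 1.760 mm/year.
B spans 22848.9 / 1.760 = 12982.33 years ≈ 12982 annual layers.

12982 annual layers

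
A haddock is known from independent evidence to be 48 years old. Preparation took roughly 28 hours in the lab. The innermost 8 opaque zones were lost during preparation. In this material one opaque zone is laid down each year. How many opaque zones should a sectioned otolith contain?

40 opaque zones

Expected opaque zones over 48 years: 48.
48 − 8 missed = 40 opaque zones expected in the prepared section.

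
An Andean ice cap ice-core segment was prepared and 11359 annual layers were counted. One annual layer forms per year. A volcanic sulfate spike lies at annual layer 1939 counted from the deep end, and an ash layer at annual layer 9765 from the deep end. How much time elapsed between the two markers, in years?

Separation: 9765 − 1939 = 7826 annual layers.
One annual layer per year makes the interval 7826 years.

7826 years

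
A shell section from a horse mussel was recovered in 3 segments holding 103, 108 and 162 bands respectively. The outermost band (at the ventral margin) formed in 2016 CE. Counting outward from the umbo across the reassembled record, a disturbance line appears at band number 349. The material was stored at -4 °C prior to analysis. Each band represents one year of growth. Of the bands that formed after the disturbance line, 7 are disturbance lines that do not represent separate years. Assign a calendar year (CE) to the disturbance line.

Total bands = 103 + 108 + 162 = 373.
373 − 349 = 24 bands lie beyond the disturbance line toward the ventral margin.
Removing the 7 false bands leaves 24 − 7 = 17 true bands beyond the disturbance line.
The band at the ventral margin is 2016 CE, so the disturbance line dates to 2016 − 17 = 1999 CE.

1999 CE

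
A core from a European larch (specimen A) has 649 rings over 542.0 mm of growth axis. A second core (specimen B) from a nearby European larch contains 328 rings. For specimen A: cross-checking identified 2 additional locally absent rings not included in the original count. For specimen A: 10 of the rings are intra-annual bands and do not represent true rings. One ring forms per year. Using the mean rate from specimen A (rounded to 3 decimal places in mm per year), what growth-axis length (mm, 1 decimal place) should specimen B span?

277.5 mm

Specimen A: correcting the raw count gives 649 − 10 + 2 = 641 true rings.
A: Mean rate = 542.0 mm / 641 years ≈ 0.846 mm/year.
B's length ≈ 0.846 × 328 = 277.5 mm.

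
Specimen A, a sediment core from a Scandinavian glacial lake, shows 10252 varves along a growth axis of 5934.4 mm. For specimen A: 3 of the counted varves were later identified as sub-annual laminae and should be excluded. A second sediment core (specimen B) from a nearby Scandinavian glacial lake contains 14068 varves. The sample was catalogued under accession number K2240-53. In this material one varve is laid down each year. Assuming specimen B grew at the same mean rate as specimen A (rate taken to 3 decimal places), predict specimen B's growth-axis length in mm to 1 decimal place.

8145.4 mm

Specimen A: after corrections the count is 10252 − 3 = 10249 varves.
A: Extension rate ≈ 5934.4 / 10249 = 0.579 mm/year.
B's length ≈ 0.579 × 14068 = 8145.4 mm.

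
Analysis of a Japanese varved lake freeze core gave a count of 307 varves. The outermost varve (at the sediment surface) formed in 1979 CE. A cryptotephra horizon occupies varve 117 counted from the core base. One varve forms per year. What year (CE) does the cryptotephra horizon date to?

The cryptotephra horizon sits at varve 117 from the core base, so 307 − 117 = 190 varves formed after it.
Counting back 190 years from 1979 CE places the cryptotephra horizon in 1979 − 190 = 1789 CE.

1789 CE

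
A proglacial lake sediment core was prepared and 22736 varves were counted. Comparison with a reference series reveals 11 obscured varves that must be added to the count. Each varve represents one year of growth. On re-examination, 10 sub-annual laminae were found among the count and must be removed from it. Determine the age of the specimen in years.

True varve count = 22736 − 10 + 11 = 22737.
One varve per year makes the duration 22737 years.

22737 years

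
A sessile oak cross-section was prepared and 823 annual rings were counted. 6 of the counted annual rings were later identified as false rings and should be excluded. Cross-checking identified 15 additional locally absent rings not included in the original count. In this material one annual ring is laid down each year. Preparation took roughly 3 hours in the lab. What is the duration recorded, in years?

After corrections the count is 823 − 6 + 15 = 832 annual rings.
With a one-to-one annual ring periodicity this is 832 years.

832 years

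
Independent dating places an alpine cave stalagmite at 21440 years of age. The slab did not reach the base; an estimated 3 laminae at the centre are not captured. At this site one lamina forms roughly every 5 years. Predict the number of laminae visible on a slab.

Expected laminae: 21440 / 5 = 4288.
Subtracting the 3 laminae not captured gives 4288 − 3 = 4285 laminae in the record.

4285 laminae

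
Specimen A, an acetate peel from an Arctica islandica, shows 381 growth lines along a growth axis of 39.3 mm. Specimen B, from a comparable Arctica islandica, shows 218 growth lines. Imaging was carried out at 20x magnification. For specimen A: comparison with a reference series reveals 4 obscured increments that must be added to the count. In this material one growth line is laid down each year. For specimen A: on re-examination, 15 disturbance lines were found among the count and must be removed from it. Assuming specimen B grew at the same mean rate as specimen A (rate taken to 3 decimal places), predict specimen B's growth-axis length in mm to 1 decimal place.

Specimen A: adjusted count: 381 − 15 + 4 = 370 growth lines.
A: Mean rate = 39.3 mm / 370 years ≈ 0.106 mm per year.
For B, 0.106 mm/year × 218 years = 23.1 mm.

23.1 mm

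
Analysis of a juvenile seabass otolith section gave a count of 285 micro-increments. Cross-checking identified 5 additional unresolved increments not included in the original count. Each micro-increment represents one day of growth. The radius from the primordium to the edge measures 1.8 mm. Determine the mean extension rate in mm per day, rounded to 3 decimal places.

Adjusted count: 285 + 5 = 290 micro-increments.
Mean rate = 1.8 mm / 290 days ≈ 0.006 mm per day.

0.006 mm per day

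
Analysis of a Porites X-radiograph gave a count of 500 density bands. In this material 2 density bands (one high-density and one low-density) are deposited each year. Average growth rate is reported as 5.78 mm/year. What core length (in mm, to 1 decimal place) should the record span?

With 2 density bands per year, 500 / 2 = 250 years.
Length ≈ 5.78 × 250 = 1445.0 mm.

1445.0 mm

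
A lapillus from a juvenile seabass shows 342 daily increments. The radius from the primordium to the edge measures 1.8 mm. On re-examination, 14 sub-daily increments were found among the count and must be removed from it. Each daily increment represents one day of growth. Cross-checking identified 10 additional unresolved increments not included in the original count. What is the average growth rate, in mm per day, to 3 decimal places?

Adjusted count: 342 − 14 + 10 = 338 daily increments.
Mean rate = 1.8 mm / 338 days ≈ 0.005 mm per day.

0.005 mm per day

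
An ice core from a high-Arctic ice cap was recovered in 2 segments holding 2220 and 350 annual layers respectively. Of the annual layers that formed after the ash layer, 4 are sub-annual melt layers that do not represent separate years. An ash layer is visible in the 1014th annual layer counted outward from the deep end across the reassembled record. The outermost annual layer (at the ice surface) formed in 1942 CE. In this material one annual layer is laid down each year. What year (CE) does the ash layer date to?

390 CE

Total annual layers = 2220 + 350 = 2570.
Between annual layer 1014 and the ice surface there are 2570 − 1014 = 1556 annual layers.
1556 − 4 false = 1552 true annual layers after the ash layer.
The annual layer at the ice surface is 1942 CE, so the ash layer dates to 1942 − 1552 = 390 CE.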